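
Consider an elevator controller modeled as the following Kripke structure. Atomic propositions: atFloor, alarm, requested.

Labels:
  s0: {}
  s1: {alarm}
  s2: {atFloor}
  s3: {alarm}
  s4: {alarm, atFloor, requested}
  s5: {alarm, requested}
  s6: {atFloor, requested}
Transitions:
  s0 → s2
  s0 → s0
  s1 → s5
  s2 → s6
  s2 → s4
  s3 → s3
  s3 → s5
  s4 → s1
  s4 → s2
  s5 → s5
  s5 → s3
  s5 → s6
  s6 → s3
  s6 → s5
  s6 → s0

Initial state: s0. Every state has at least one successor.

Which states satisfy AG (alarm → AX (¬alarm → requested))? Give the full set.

States satisfying alarm → AX (¬alarm → requested): {s0, s1, s2, s3, s5, s6}.
States satisfying AG (alarm → AX (¬alarm → requested)): ∅.

none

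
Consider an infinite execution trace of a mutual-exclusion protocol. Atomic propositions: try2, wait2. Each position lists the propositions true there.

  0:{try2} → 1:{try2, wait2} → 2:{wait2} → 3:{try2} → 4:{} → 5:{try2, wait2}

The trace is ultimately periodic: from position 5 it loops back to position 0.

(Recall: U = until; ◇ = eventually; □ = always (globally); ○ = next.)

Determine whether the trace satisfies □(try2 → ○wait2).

Violated

try2 → ○wait2 must hold at every position from 0 onward. It fails at position 3, so □(try2 → ○wait2) is false.
Positions where try2 holds: 0, 1, 3, 5.
Check ○wait2 at each: 0→ok, 1→ok, 3→fails, 5→fails.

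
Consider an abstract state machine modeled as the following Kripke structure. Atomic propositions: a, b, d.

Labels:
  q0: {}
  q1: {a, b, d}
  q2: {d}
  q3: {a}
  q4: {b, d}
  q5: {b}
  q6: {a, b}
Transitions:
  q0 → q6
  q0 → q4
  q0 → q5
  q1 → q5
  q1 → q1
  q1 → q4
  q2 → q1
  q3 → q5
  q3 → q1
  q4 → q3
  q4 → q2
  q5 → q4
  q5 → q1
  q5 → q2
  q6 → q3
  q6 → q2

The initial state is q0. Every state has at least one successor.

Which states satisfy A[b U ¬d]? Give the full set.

States satisfying b: {q1, q4, q5, q6}.
States satisfying ¬d: {q0, q3, q5, q6}.
States satisfying A[b U ¬d]: {q0, q3, q5, q6}.

{q0, q3, q5, q6}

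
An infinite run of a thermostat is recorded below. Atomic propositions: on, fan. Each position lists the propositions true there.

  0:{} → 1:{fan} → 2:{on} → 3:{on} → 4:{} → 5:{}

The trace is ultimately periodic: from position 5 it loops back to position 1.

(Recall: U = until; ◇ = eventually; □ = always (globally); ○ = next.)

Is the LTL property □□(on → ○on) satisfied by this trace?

□(on → ○on) must hold at every position from 0 onward. It fails at position 0, so □□(on → ○on) is false.

Violated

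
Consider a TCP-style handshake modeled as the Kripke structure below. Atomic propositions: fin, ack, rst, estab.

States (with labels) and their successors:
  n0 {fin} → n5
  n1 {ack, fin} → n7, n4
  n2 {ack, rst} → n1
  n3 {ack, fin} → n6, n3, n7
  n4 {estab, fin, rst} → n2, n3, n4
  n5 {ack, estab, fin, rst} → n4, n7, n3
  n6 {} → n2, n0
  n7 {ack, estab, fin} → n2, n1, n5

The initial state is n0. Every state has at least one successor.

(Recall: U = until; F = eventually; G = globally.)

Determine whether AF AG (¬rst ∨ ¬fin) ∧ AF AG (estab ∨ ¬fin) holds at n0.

Does not hold

States satisfying AG (¬rst ∨ ¬fin): ∅.
States satisfying AF AG (¬rst ∨ ¬fin): ∅.
States satisfying AG (estab ∨ ¬fin): ∅.
States satisfying AF AG (estab ∨ ¬fin): ∅.
States satisfying AF AG (¬rst ∨ ¬fin) ∧ AF AG (estab ∨ ¬fin): ∅.
n0 ∉ Sat(AF AG (¬rst ∨ ¬fin) ∧ AF AG (estab ∨ ¬fin)).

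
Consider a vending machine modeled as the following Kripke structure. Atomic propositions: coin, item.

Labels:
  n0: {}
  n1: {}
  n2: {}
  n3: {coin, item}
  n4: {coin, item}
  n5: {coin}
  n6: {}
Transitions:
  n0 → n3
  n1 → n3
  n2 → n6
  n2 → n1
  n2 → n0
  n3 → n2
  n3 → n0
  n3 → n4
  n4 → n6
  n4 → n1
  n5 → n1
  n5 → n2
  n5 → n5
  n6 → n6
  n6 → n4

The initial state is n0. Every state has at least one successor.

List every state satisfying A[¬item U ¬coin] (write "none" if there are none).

{n0, n1, n2, n6}

States satisfying ¬item: {n0, n1, n2, n5, n6}.
States satisfying ¬coin: {n0, n1, n2, n6}.
States satisfying A[¬item U ¬coin]: {n0, n1, n2, n6}.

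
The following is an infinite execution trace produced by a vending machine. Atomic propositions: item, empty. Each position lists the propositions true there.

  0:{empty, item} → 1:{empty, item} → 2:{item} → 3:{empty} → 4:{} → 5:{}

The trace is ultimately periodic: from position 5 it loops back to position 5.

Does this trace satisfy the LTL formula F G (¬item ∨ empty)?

Satisfied

G (¬item ∨ empty) holds at position 3, which is reachable from 0, so F G (¬item ∨ empty) holds.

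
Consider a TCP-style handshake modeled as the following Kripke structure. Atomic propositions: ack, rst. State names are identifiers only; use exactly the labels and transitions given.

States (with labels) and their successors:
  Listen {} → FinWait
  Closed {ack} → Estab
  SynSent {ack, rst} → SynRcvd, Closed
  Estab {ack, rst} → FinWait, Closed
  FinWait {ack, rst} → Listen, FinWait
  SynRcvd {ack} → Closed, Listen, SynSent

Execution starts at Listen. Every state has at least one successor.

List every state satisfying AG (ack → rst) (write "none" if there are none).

{Listen, FinWait}

States satisfying ack → rst: {Listen, SynSent, Estab, FinWait}.
States satisfying AG (ack → rst): {Listen, FinWait}.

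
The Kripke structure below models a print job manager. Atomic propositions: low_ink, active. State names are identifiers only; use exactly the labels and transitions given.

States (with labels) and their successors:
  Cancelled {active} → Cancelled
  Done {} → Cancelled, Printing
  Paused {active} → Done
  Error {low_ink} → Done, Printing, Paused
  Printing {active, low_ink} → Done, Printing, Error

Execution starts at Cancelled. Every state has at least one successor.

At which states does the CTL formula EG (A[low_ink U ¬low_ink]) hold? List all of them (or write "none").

States satisfying A[low_ink U ¬low_ink]: {Cancelled, Done, Paused}.
States satisfying EG (A[low_ink U ¬low_ink]): {Cancelled, Done, Paused}.

{Cancelled, Done, Paused}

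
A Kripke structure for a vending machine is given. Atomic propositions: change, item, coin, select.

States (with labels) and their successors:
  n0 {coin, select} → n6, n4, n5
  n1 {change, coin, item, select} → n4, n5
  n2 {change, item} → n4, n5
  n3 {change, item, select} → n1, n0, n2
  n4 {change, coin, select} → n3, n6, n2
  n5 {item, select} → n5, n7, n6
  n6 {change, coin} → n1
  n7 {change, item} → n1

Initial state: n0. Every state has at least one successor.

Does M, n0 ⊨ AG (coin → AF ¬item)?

Does not hold

States satisfying coin → AF ¬item: {n0, n2, n3, n4, n5, n6, n7}.
States satisfying AG (coin → AF ¬item): ∅.
n1 is reachable from n0 and violates coin → AF ¬item, so AG fails at n0.
n0 ∉ Sat(AG (coin → AF ¬item)).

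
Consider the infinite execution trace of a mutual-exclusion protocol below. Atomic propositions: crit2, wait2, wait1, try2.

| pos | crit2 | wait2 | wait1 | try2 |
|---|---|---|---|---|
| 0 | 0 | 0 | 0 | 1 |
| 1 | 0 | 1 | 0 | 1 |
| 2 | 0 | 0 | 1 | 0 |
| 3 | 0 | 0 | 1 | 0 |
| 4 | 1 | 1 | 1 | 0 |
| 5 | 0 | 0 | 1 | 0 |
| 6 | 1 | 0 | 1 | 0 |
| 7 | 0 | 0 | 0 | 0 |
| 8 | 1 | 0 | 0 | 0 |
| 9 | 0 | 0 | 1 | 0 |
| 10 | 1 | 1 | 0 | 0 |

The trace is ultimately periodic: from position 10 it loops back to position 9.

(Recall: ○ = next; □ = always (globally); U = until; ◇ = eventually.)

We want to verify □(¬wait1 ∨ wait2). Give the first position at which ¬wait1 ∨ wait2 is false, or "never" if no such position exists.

2

Check ¬wait1 ∨ wait2 at each position in order: 0 ✓, 1 ✓.
At position 2 the labels are {wait1}, so ¬wait1 ∨ wait2 is false there. This is the first violation.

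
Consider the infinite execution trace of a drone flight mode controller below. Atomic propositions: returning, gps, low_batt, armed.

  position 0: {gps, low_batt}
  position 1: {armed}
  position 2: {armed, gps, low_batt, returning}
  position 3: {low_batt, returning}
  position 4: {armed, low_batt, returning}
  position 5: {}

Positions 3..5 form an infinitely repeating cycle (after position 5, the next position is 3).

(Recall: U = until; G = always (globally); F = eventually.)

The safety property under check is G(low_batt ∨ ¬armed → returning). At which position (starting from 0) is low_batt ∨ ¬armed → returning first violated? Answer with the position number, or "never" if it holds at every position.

At position 0 the labels are {gps, low_batt}, so low_batt ∨ ¬armed → returning is false there. This is the first violation.

0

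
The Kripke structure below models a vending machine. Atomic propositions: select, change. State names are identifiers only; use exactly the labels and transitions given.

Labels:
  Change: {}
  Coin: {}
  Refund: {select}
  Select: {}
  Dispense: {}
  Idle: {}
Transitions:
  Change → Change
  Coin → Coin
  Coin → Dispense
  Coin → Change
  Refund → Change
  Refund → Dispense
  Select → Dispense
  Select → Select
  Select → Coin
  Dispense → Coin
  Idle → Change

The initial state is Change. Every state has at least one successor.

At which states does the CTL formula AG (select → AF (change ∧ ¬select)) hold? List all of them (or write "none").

States satisfying select → AF (change ∧ ¬select): {Change, Coin, Select, Dispense, Idle}.
States satisfying AG (select → AF (change ∧ ¬select)): {Change, Coin, Select, Dispense, Idle}.

{Change, Coin, Select, Dispense, Idle}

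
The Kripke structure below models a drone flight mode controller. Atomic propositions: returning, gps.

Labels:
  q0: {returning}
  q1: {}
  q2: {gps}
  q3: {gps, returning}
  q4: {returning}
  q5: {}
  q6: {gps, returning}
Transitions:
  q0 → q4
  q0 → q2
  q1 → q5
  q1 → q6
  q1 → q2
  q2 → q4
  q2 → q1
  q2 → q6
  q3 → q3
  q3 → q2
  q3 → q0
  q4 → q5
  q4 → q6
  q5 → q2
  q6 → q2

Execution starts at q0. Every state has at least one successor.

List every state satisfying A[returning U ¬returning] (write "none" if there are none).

{q0, q1, q2, q4, q5, q6}

States satisfying returning: {q0, q3, q4, q6}.
States satisfying ¬returning: {q1, q2, q5}.
States satisfying A[returning U ¬returning]: {q0, q1, q2, q4, q5, q6}.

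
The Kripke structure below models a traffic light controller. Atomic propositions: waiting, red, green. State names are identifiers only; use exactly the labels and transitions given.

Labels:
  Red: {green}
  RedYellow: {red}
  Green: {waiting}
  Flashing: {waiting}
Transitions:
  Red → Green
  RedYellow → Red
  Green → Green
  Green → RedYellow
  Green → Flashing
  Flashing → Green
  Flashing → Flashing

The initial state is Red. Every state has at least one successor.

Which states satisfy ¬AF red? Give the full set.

{Red, Green, Flashing}

States satisfying red: {RedYellow}.
States satisfying AF red: {RedYellow}.
States satisfying ¬AF red: {Red, Green, Flashing}.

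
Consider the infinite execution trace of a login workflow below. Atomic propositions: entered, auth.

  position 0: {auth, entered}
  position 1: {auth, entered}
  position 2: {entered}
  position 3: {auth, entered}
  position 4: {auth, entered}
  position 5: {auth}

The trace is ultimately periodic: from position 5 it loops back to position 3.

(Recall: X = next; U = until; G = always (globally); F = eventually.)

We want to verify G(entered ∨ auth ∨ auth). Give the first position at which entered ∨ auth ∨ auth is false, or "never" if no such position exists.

entered ∨ auth ∨ auth holds at every position 0..5, and those are all the positions the trace ever visits, so the invariant G(entered ∨ auth ∨ auth) is never violated.

never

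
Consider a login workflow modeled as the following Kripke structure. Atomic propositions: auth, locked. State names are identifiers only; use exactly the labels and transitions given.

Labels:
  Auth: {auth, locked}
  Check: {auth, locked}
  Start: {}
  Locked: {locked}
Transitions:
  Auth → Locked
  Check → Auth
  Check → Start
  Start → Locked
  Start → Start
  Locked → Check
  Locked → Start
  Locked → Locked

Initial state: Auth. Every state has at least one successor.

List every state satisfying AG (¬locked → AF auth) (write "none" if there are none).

States satisfying ¬locked → AF auth: {Auth, Check, Locked}.
States satisfying AG (¬locked → AF auth): ∅.

none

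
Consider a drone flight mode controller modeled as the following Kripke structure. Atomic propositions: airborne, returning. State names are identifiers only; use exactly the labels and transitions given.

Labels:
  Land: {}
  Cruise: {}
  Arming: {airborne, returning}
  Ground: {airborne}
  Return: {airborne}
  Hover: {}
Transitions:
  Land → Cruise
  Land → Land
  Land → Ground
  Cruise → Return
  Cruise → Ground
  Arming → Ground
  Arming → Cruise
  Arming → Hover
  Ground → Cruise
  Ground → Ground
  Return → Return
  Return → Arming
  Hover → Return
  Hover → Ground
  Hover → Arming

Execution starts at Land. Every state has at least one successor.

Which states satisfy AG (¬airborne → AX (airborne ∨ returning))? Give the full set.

{Cruise, Arming, Ground, Return, Hover}

States satisfying ¬airborne → AX (airborne ∨ returning): {Cruise, Arming, Ground, Return, Hover}.
States satisfying AG (¬airborne → AX (airborne ∨ returning)): {Cruise, Arming, Ground, Return, Hover}.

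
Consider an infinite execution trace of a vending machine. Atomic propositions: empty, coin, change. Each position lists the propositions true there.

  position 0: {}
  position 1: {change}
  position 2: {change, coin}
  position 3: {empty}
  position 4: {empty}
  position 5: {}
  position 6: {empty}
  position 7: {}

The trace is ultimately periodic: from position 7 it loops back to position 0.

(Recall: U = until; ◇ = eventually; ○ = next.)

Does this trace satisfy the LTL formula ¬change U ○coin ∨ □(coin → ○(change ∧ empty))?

Walking from position 0: ○coin first holds at position 1, and ¬change holds at every earlier position along the way, so ¬change U ○coin holds.
coin → ○(change ∧ empty) must hold at every position from 0 onward. It fails at position 2, so □(coin → ○(change ∧ empty)) is false.
Positions where coin holds: 2.
Check ○(change ∧ empty) at each: 2→fails.
At position 0: ¬change U ○coin is true; □(coin → ○(change ∧ empty)) is false; so ¬change U ○coin ∨ □(coin → ○(change ∧ empty)) is true.

Satisfied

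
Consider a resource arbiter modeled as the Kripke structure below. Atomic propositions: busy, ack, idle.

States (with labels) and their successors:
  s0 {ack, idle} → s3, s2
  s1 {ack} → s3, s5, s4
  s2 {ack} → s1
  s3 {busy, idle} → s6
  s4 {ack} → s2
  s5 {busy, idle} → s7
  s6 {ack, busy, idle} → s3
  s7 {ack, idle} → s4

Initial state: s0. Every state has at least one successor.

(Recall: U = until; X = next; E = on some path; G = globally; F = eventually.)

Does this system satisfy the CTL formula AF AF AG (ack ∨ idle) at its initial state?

Yes

States satisfying AF AG (ack ∨ idle): {s0, s1, s2, s3, s4, s5, s6, s7}.
States satisfying AF AF AG (ack ∨ idle): {s0, s1, s2, s3, s4, s5, s6, s7}.
s0 ∈ Sat(AF AF AG (ack ∨ idle)).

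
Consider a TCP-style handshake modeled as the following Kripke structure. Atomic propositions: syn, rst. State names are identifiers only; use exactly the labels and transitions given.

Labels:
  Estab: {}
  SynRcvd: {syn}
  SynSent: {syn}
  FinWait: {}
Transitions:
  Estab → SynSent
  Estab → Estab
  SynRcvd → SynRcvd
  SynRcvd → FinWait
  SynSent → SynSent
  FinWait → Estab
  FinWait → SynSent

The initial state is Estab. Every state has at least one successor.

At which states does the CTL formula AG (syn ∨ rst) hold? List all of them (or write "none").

{SynSent}

States satisfying syn ∨ rst: {SynRcvd, SynSent}.
States satisfying AG (syn ∨ rst): {SynSent}.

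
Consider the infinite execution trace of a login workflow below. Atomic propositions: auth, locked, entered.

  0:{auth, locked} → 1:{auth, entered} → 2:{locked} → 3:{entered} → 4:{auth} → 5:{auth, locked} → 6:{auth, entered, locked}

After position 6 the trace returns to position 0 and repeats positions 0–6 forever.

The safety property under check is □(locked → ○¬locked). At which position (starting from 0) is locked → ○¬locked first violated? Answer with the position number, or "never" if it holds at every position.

Check locked → ○¬locked at each position in order: 0 ✓, 1 ✓, 2 ✓, 3 ✓, 4 ✓.
At position 5 the labels are {auth, locked} and the next position 6 has {auth, entered, locked}, so locked → ○¬locked is false there. This is the first violation.

5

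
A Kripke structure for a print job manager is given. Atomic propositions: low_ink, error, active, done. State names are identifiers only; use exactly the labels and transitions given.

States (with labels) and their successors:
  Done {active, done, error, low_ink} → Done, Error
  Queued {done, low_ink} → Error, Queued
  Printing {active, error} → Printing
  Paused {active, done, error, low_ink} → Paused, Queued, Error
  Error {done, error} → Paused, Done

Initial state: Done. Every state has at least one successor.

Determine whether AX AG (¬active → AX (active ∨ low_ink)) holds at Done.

Violated

States satisfying AG (¬active → AX (active ∨ low_ink)): {Printing}.
States satisfying AX AG (¬active → AX (active ∨ low_ink)): {Printing}.
Done ∉ Sat(AX AG (¬active → AX (active ∨ low_ink))).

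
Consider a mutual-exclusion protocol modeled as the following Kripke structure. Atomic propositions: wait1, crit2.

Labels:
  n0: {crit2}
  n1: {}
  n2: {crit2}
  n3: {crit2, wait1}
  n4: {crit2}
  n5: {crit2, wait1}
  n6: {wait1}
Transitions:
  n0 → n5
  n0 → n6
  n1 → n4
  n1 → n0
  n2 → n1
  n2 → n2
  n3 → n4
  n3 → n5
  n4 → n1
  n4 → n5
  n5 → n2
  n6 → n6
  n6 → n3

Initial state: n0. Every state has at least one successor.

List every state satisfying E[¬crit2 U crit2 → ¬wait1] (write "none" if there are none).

States satisfying ¬crit2: {n1, n6}.
States satisfying crit2 → ¬wait1: {n0, n1, n2, n4, n6}.
States satisfying E[¬crit2 U crit2 → ¬wait1]: {n0, n1, n2, n4, n6}.

{n0, n1, n2, n4, n6}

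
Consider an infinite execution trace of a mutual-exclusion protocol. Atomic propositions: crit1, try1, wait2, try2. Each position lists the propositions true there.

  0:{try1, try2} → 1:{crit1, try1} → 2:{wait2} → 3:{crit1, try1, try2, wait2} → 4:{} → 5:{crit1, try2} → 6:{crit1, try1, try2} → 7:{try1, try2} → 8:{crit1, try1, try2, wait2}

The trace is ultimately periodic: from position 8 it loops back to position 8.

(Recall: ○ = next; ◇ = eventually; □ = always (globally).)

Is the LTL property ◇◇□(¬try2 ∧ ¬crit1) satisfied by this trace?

No

◇□(¬try2 ∧ ¬crit1) is false at every position 0..8, so it never becomes true and ◇◇□(¬try2 ∧ ¬crit1) fails.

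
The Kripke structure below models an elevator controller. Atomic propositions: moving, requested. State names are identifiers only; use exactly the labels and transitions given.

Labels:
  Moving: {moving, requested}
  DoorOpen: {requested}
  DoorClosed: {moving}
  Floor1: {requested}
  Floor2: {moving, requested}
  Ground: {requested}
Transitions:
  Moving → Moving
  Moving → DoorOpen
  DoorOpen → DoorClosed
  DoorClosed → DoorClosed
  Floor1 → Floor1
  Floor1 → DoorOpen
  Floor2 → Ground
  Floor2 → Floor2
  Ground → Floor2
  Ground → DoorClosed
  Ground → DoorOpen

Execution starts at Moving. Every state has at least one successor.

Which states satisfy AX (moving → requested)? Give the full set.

States satisfying moving → requested: {Moving, DoorOpen, Floor1, Floor2, Ground}.
States satisfying AX (moving → requested): {Moving, Floor1, Floor2}.

{Moving, Floor1, Floor2}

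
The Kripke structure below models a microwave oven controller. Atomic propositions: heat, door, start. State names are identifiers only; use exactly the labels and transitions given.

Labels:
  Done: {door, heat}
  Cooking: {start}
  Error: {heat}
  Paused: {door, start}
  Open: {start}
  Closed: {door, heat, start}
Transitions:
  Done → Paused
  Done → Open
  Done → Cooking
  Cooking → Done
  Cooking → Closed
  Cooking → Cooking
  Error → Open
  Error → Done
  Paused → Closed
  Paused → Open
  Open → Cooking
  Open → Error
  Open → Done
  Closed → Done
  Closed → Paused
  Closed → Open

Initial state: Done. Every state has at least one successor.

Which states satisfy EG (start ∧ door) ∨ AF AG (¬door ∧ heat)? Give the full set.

{Paused, Closed}

States satisfying start ∧ door: {Paused, Closed}.
States satisfying EG (start ∧ door): {Paused, Closed}.
States satisfying AG (¬door ∧ heat): ∅.
States satisfying AF AG (¬door ∧ heat): ∅.
States satisfying EG (start ∧ door) ∨ AF AG (¬door ∧ heat): {Paused, Closed}.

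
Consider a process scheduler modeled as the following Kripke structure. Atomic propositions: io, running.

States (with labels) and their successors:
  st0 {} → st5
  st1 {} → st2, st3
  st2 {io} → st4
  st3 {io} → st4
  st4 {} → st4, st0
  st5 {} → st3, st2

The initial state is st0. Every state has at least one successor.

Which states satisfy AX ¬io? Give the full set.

{st0, st2, st3, st4}

States satisfying ¬io: {st0, st1, st4, st5}.
States satisfying AX ¬io: {st0, st2, st3, st4}.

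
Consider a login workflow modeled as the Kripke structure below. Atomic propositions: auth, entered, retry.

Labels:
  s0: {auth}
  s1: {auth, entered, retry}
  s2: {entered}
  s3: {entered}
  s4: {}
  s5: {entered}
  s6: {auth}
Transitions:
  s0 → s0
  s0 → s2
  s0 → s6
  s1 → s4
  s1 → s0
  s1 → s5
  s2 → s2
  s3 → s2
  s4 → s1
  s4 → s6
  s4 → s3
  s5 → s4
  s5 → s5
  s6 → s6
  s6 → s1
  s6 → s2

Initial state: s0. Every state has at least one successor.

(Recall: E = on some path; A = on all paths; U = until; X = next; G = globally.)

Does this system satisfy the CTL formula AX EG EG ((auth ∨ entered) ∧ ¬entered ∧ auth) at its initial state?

Violated

States satisfying EG EG ((auth ∨ entered) ∧ ¬entered ∧ auth): {s0, s6}.
States satisfying AX EG EG ((auth ∨ entered) ∧ ¬entered ∧ auth): ∅.
s0 ∉ Sat(AX EG EG ((auth ∨ entered) ∧ ¬entered ∧ auth)).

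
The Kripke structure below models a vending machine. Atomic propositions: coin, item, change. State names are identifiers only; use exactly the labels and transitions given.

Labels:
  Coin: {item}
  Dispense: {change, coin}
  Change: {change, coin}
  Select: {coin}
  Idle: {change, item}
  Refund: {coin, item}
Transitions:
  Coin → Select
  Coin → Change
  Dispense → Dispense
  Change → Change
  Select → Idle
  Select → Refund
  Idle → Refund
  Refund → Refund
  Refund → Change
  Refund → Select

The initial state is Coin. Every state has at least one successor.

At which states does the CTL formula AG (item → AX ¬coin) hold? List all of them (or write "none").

States satisfying item → AX ¬coin: {Dispense, Change, Select}.
States satisfying AG (item → AX ¬coin): {Dispense, Change}.

{Dispense, Change}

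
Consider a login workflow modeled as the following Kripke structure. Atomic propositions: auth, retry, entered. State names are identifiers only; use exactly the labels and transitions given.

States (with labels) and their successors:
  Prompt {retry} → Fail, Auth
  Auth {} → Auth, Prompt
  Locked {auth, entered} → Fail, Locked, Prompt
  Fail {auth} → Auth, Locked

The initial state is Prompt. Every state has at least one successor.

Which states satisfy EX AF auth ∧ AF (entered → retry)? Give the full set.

States satisfying AF auth: {Locked, Fail}.
States satisfying EX AF auth: {Prompt, Locked, Fail}.
States satisfying entered → retry: {Prompt, Auth, Fail}.
States satisfying AF (entered → retry): {Prompt, Auth, Fail}.
States satisfying EX AF auth ∧ AF (entered → retry): {Prompt, Fail}.

{Prompt, Fail}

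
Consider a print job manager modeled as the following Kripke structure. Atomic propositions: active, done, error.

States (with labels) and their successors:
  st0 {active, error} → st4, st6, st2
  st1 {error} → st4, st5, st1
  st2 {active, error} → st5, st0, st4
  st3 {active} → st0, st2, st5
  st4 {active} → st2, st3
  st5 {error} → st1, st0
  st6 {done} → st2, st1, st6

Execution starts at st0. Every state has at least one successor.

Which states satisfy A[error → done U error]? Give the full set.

{st0, st1, st2, st3, st4, st5}

States satisfying error → done: {st3, st4, st6}.
States satisfying error: {st0, st1, st2, st5}.
States satisfying A[error → done U error]: {st0, st1, st2, st3, st4, st5}.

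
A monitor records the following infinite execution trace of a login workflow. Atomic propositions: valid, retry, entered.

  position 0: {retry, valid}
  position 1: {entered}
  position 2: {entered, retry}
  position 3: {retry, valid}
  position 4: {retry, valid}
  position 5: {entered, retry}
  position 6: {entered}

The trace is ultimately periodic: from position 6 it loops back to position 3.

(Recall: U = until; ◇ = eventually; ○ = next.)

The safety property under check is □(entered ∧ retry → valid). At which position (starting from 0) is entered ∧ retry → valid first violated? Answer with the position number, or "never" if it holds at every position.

2

Check entered ∧ retry → valid at each position in order: 0 ✓, 1 ✓.
At position 2 the labels are {entered, retry}, so entered ∧ retry → valid is false there. This is the first violation.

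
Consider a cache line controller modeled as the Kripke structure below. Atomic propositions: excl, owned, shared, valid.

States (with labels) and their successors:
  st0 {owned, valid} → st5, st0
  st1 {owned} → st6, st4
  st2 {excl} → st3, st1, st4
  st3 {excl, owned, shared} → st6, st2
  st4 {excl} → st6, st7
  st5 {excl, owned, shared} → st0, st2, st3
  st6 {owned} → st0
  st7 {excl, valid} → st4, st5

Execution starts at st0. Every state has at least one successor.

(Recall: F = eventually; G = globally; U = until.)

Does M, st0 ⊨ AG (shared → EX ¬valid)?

Satisfied

States satisfying shared → EX ¬valid: {st0, st1, st2, st3, st4, st5, st6, st7}.
States satisfying AG (shared → EX ¬valid): {st0, st1, st2, st3, st4, st5, st6, st7}.
Every state reachable from st0 satisfies shared → EX ¬valid.
st0 ∈ Sat(AG (shared → EX ¬valid)).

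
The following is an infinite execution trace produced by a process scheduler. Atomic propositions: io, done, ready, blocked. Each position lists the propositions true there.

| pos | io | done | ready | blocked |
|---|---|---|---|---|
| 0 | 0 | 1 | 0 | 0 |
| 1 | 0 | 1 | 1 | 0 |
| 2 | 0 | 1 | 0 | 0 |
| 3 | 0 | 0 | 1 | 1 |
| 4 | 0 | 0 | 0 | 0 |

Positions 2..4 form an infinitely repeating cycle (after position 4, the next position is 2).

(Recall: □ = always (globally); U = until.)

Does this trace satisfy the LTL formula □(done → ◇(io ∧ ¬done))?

done → ◇(io ∧ ¬done) must hold at every position from 0 onward. It fails at position 0, so □(done → ◇(io ∧ ¬done)) is false.
Positions where done holds: 0, 1, 2.
Check ◇(io ∧ ¬done) at each: 0→fails, 1→fails, 2→fails.

Does not hold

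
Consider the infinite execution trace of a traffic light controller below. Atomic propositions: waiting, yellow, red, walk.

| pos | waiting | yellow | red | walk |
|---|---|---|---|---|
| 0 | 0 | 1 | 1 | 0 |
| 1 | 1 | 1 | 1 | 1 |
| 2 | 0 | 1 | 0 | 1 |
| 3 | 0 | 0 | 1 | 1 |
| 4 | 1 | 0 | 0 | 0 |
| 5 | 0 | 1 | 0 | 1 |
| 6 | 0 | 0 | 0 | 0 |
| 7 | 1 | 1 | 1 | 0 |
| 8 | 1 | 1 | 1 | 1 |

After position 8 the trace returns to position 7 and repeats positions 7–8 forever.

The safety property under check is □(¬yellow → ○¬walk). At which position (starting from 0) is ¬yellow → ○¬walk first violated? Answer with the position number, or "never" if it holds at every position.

Check ¬yellow → ○¬walk at each position in order: 0 ✓, 1 ✓, 2 ✓, 3 ✓.
At position 4 the labels are {waiting} and the next position 5 has {walk, yellow}, so ¬yellow → ○¬walk is false there. This is the first violation.

4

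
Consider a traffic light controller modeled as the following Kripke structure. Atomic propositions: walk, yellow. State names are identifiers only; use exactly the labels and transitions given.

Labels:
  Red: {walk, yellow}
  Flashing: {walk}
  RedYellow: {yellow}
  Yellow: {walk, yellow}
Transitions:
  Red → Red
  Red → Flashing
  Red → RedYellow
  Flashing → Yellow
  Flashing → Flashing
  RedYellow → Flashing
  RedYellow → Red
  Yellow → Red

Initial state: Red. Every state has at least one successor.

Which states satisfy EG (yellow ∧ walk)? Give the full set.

States satisfying yellow ∧ walk: {Red, Yellow}.
States satisfying EG (yellow ∧ walk): {Red, Yellow}.

{Red, Yellow}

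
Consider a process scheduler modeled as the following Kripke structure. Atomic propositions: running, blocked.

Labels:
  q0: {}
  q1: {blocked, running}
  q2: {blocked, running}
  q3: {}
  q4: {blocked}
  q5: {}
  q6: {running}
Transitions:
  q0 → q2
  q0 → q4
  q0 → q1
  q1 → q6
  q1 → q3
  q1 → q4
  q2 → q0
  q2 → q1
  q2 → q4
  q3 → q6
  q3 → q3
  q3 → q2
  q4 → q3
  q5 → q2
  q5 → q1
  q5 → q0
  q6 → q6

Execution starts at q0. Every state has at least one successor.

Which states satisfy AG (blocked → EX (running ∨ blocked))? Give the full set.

{q6}

States satisfying blocked → EX (running ∨ blocked): {q0, q1, q2, q3, q5, q6}.
States satisfying AG (blocked → EX (running ∨ blocked)): {q6}.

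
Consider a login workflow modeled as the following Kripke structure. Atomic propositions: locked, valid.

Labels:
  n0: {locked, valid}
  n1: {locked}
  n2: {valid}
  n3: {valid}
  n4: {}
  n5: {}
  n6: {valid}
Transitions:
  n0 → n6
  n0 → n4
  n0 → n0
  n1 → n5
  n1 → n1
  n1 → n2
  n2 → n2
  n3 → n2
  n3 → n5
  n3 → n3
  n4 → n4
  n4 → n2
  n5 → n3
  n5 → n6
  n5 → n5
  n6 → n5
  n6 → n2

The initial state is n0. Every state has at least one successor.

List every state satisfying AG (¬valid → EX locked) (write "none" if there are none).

{n2}

States satisfying ¬valid → EX locked: {n0, n1, n2, n3, n6}.
States satisfying AG (¬valid → EX locked): {n2}.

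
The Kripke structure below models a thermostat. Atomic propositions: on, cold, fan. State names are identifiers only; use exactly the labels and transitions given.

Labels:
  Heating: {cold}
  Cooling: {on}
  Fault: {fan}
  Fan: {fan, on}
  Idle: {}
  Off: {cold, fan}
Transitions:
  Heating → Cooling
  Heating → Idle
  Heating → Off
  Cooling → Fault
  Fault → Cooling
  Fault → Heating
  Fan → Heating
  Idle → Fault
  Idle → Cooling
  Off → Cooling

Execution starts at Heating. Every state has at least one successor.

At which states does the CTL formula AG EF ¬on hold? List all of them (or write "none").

{Heating, Cooling, Fault, Fan, Idle, Off}

States satisfying EF ¬on: {Heating, Cooling, Fault, Fan, Idle, Off}.
States satisfying AG EF ¬on: {Heating, Cooling, Fault, Fan, Idle, Off}.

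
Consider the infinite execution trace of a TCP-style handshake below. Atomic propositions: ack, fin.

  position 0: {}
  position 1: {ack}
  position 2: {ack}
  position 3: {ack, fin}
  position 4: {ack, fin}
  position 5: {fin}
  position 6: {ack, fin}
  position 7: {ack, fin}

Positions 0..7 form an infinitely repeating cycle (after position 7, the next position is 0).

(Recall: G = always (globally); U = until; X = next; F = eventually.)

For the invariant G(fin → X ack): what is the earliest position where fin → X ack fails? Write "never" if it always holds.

4

Check fin → X ack at each position in order: 0 ✓, 1 ✓, 2 ✓, 3 ✓.
At position 4 the labels are {ack, fin} and the next position 5 has {fin}, so fin → X ack is false there. This is the first violation.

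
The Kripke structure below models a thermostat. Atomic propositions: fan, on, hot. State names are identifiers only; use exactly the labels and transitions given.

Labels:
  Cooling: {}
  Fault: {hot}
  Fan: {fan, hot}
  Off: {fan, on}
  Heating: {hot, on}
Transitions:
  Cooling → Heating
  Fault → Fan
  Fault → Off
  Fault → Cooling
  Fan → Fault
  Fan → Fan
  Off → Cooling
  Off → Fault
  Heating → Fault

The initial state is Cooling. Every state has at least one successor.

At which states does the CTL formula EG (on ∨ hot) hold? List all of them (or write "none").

States satisfying on ∨ hot: {Fault, Fan, Off, Heating}.
States satisfying EG (on ∨ hot): {Fault, Fan, Off, Heating}.

{Fault, Fan, Off, Heating}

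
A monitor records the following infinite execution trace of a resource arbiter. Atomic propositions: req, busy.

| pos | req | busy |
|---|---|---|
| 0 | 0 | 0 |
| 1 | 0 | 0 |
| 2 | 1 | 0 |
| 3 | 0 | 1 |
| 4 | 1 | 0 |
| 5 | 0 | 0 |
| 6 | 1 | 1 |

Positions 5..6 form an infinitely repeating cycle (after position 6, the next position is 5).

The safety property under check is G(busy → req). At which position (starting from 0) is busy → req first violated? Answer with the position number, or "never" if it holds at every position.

Check busy → req at each position in order: 0 ✓, 1 ✓, 2 ✓.
At position 3 the labels are {busy}, so busy → req is false there. This is the first violation.

3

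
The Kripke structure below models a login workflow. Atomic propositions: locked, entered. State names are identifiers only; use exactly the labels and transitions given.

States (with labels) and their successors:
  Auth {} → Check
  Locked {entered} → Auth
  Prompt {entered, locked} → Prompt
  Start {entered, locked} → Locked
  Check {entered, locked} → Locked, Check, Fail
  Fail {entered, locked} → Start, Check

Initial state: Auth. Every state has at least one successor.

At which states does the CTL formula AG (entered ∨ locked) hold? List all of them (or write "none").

{Prompt}

States satisfying entered ∨ locked: {Locked, Prompt, Start, Check, Fail}.
States satisfying AG (entered ∨ locked): {Prompt}.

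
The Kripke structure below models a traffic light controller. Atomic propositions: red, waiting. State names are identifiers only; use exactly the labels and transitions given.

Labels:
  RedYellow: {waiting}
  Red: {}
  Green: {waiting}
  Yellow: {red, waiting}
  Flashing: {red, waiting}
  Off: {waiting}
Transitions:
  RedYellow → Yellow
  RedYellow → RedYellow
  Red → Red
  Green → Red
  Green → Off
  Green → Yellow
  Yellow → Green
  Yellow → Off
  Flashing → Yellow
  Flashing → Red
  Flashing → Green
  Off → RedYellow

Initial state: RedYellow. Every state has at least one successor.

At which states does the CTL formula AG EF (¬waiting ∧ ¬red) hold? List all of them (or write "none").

States satisfying EF (¬waiting ∧ ¬red): {RedYellow, Red, Green, Yellow, Flashing, Off}.
States satisfying AG EF (¬waiting ∧ ¬red): {RedYellow, Red, Green, Yellow, Flashing, Off}.

{RedYellow, Red, Green, Yellow, Flashing, Off}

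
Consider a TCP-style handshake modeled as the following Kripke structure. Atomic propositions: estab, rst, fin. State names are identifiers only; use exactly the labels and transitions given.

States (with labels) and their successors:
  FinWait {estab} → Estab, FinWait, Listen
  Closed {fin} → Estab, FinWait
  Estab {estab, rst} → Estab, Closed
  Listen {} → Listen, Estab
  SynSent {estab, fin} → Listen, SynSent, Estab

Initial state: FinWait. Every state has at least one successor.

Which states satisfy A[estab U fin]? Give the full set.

{Closed, SynSent}

States satisfying estab: {FinWait, Estab, SynSent}.
States satisfying fin: {Closed, SynSent}.
States satisfying A[estab U fin]: {Closed, SynSent}.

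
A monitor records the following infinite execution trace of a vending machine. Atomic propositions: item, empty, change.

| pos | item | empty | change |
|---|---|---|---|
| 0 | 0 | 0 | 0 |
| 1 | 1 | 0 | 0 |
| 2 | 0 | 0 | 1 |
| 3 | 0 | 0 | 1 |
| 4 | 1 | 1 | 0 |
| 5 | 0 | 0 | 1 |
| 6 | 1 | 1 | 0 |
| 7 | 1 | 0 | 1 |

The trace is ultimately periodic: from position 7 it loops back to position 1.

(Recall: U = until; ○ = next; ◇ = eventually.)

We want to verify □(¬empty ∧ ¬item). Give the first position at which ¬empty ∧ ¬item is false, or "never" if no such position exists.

1

Check ¬empty ∧ ¬item at each position in order: 0 ✓.
At position 1 the labels are {item}, so ¬empty ∧ ¬item is false there. This is the first violation.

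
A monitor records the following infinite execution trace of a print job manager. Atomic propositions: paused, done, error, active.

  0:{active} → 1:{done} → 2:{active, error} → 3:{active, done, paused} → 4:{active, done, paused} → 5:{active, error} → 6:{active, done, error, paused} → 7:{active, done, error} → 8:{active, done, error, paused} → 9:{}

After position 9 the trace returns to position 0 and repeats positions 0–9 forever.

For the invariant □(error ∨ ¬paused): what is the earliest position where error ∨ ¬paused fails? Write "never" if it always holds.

3

Check error ∨ ¬paused at each position in order: 0 ✓, 1 ✓, 2 ✓.
At position 3 the labels are {active, done, paused}, so error ∨ ¬paused is false there. This is the first violation.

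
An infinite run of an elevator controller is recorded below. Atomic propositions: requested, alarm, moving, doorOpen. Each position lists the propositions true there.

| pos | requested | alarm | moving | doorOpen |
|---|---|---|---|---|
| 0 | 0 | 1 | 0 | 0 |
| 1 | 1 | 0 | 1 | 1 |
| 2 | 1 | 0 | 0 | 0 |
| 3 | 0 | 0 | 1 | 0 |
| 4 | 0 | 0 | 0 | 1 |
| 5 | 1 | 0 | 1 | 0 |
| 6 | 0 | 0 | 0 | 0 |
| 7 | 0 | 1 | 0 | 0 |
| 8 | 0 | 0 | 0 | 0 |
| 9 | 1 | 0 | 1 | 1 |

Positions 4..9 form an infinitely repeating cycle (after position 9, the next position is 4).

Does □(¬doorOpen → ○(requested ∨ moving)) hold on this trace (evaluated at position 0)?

¬doorOpen → ○(requested ∨ moving) must hold at every position from 0 onward. It fails at position 3, so □(¬doorOpen → ○(requested ∨ moving)) is false.
Positions where ¬doorOpen holds: 0, 2, 3, 5, 6, 7, 8.
Check ○(requested ∨ moving) at each: 0→ok, 2→ok, 3→fails, 5→fails, 6→fails, 7→fails, 8→ok.

No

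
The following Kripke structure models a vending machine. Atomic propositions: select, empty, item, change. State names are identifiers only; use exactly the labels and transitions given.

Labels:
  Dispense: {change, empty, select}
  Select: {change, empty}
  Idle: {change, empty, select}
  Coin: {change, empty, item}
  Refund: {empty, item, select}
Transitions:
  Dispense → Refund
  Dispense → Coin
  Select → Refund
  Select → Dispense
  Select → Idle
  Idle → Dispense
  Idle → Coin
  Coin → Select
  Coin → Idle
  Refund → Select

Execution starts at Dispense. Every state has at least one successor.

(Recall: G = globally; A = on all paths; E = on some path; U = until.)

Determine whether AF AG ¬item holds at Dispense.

Violated

States satisfying AG ¬item: ∅.
States satisfying AF AG ¬item: ∅.
There is a path from Dispense along which AG ¬item never holds.
Dispense ∉ Sat(AF AG ¬item).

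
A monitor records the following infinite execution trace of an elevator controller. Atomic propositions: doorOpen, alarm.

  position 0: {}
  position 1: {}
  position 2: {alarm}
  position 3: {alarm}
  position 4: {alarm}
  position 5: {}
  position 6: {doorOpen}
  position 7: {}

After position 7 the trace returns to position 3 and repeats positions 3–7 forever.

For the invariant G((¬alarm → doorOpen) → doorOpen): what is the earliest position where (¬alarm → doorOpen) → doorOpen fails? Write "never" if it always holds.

2

Check (¬alarm → doorOpen) → doorOpen at each position in order: 0 ✓, 1 ✓.
At position 2 the labels are {alarm}, so (¬alarm → doorOpen) → doorOpen is false there. This is the first violation.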